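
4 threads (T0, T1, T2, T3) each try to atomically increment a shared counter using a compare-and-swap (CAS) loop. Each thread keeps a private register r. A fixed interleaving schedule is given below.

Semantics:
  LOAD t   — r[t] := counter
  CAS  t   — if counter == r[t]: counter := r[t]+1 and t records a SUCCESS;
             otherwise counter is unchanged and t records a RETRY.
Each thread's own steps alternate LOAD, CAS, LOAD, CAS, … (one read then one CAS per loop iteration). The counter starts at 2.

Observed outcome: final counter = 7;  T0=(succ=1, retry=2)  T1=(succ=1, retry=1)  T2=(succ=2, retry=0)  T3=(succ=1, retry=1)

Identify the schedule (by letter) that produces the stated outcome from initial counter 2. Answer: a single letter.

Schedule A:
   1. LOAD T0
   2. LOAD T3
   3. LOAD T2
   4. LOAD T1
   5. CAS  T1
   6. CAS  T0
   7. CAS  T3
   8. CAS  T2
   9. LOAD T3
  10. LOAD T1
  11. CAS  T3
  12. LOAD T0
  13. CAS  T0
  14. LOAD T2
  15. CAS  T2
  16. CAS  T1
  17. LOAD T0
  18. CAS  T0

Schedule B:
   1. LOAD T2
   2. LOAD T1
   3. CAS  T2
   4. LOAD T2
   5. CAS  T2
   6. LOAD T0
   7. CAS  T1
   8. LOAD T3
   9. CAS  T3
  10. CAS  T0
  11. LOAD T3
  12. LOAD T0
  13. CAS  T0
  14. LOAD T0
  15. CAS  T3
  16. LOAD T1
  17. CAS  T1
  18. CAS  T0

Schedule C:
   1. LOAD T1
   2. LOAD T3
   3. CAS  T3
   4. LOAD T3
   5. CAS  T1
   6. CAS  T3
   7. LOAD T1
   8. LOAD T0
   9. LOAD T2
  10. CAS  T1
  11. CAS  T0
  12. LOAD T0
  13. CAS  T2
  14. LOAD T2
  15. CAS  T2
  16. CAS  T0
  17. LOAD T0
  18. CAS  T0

Tracing schedule B:
T2 LOAD — after: cnt=2, r=2 — load
T1 LOAD — after: cnt=2, r=2 — load
T2 CAS — after: cnt=3, r=2 — ok
T2 LOAD — after: cnt=3, r=3 — load
T2 CAS — after: cnt=4, r=3 — ok
T0 LOAD — after: cnt=4, r=4 — load
T1 CAS — after: cnt=4, r=2 — retry
T3 LOAD — after: cnt=4, r=4 — load
T3 CAS — after: cnt=5, r=4 — ok
T0 CAS — after: cnt=5, r=4 — retry
T3 LOAD — after: cnt=5, r=5 — load
T0 LOAD — after: cnt=5, r=5 — load
T0 CAS — after: cnt=6, r=5 — ok
T0 LOAD — after: cnt=6, r=6 — load
T3 CAS — after: cnt=6, r=5 — retry
T1 LOAD — after: cnt=6, r=6 — load
T1 CAS — after: cnt=7, r=6 — ok
T0 CAS — after: cnt=7, r=6 — retry

B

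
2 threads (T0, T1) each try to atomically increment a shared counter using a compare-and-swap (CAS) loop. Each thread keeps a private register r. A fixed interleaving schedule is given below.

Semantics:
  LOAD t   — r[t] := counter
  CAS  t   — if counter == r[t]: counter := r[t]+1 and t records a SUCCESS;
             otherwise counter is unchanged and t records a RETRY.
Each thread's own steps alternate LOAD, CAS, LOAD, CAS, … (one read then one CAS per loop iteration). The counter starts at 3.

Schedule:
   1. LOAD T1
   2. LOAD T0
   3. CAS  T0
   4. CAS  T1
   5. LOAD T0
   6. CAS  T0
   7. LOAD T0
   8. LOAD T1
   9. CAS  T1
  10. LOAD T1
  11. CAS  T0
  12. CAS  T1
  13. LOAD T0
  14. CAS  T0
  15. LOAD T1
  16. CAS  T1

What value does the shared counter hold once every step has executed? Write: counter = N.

#1 T1 reads 3
#2 T0 reads 3
#3 T0 CAS(3→4) writes; counter now 4
#4 T1 CAS(3→4) fails; counter now 4
#5 T0 reads 4
#6 T0 CAS(4→5) writes; counter now 5
#7 T0 reads 5
#8 T1 reads 5
#9 T1 CAS(5→6) writes; counter now 6
#10 T1 reads 6
#11 T0 CAS(5→6) fails; counter now 6
#12 T1 CAS(6→7) writes; counter now 7
#13 T0 reads 7
#14 T0 CAS(7→8) writes; counter now 8
#15 T1 reads 8
#16 T1 CAS(8→9) writes; counter now 9

counter = 9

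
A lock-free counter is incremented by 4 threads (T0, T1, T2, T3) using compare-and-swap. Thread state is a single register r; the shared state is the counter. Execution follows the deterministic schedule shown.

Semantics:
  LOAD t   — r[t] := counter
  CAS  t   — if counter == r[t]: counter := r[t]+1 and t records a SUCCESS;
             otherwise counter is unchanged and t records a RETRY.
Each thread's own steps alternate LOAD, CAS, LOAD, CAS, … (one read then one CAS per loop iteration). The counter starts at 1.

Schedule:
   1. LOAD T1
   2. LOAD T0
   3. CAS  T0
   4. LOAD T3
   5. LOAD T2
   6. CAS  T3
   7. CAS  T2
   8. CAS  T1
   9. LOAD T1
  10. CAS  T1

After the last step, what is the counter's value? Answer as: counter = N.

step 1: T1 LOAD ⇒ load; ctr=1 reg=1
step 2: T0 LOAD ⇒ load; ctr=1 reg=1
step 3: T0 CAS ⇒ ok; ctr=2 reg=1
step 4: T3 LOAD ⇒ load; ctr=2 reg=2
step 5: T2 LOAD ⇒ load; ctr=2 reg=2
step 6: T3 CAS ⇒ ok; ctr=3 reg=2
step 7: T2 CAS ⇒ retry; ctr=3 reg=2
step 8: T1 CAS ⇒ retry; ctr=3 reg=1
step 9: T1 LOAD ⇒ load; ctr=3 reg=3
step 10: T1 CAS ⇒ ok; ctr=4 reg=3

counter = 4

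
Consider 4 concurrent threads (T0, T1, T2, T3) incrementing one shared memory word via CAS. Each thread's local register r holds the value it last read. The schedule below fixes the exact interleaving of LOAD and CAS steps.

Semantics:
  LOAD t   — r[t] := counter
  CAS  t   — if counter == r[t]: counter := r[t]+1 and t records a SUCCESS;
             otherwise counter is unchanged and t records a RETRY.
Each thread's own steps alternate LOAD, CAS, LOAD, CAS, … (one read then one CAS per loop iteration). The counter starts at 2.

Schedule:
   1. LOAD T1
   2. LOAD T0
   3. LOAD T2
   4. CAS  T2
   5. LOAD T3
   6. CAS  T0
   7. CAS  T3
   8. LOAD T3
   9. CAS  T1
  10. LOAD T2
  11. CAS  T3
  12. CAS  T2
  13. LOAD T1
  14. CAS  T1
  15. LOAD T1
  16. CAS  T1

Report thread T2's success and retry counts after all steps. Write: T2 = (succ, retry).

step 1: T1 LOAD ⇒ load; ctr=2 reg=2
step 2: T0 LOAD ⇒ load; ctr=2 reg=2
step 3: T2 LOAD ⇒ load; ctr=2 reg=2
step 4: T2 CAS ⇒ ok; ctr=3 reg=2
step 5: T3 LOAD ⇒ load; ctr=3 reg=3
step 6: T0 CAS ⇒ retry; ctr=3 reg=2
step 7: T3 CAS ⇒ ok; ctr=4 reg=3
step 8: T3 LOAD ⇒ load; ctr=4 reg=4
step 9: T1 CAS ⇒ retry; ctr=4 reg=2
step 10: T2 LOAD ⇒ load; ctr=4 reg=4
step 11: T3 CAS ⇒ ok; ctr=5 reg=4
step 12: T2 CAS ⇒ retry; ctr=5 reg=4
step 13: T1 LOAD ⇒ load; ctr=5 reg=5
step 14: T1 CAS ⇒ ok; ctr=6 reg=5
step 15: T1 LOAD ⇒ load; ctr=6 reg=6
step 16: T1 CAS ⇒ ok; ctr=7 reg=6

T2 = (1, 1)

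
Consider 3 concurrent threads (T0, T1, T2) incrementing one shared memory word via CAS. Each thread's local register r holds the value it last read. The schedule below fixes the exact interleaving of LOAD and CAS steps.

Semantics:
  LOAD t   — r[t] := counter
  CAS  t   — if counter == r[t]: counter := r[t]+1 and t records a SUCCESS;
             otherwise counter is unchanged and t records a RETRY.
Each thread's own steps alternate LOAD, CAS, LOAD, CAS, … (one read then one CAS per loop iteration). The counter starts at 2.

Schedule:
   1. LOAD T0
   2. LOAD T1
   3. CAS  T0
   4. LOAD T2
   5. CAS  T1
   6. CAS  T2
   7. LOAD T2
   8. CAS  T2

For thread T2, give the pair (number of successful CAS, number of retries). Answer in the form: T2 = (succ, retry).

   1) LOAD T0:  M=2  r_T0=2
   2) LOAD T1:  M=2  r_T1=2
   3) CAS  T0:  M=3  r_T0=2 ✓
   4) LOAD T2:  M=3  r_T2=3
   5) CAS  T1:  M=3  r_T1=2 ✗
   6) CAS  T2:  M=4  r_T2=3 ✓
   7) LOAD T2:  M=4  r_T2=4
   8) CAS  T2:  M=5  r_T2=4 ✓

T2 = (2, 0)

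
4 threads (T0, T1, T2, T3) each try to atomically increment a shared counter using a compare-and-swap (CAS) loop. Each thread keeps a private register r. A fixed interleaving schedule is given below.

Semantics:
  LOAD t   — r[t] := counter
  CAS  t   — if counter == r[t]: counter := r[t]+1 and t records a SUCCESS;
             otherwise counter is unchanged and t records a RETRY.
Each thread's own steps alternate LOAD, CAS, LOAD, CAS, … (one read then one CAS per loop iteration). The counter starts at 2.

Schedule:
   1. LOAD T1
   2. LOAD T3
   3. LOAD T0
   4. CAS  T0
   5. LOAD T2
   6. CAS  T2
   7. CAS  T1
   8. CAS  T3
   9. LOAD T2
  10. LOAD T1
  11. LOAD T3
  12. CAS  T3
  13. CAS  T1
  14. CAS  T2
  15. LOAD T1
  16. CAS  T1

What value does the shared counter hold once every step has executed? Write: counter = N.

step 1: T1 LOAD ⇒ load; ctr=2 reg=2
step 2: T3 LOAD ⇒ load; ctr=2 reg=2
step 3: T0 LOAD ⇒ load; ctr=2 reg=2
step 4: T0 CAS ⇒ ok; ctr=3 reg=2
step 5: T2 LOAD ⇒ load; ctr=3 reg=3
step 6: T2 CAS ⇒ ok; ctr=4 reg=3
step 7: T1 CAS ⇒ retry; ctr=4 reg=2
step 8: T3 CAS ⇒ retry; ctr=4 reg=2
step 9: T2 LOAD ⇒ load; ctr=4 reg=4
step 10: T1 LOAD ⇒ load; ctr=4 reg=4
step 11: T3 LOAD ⇒ load; ctr=4 reg=4
step 12: T3 CAS ⇒ ok; ctr=5 reg=4
step 13: T1 CAS ⇒ retry; ctr=5 reg=4
step 14: T2 CAS ⇒ retry; ctr=5 reg=4
step 15: T1 LOAD ⇒ load; ctr=5 reg=5
step 16: T1 CAS ⇒ ok; ctr=6 reg=5

counter = 6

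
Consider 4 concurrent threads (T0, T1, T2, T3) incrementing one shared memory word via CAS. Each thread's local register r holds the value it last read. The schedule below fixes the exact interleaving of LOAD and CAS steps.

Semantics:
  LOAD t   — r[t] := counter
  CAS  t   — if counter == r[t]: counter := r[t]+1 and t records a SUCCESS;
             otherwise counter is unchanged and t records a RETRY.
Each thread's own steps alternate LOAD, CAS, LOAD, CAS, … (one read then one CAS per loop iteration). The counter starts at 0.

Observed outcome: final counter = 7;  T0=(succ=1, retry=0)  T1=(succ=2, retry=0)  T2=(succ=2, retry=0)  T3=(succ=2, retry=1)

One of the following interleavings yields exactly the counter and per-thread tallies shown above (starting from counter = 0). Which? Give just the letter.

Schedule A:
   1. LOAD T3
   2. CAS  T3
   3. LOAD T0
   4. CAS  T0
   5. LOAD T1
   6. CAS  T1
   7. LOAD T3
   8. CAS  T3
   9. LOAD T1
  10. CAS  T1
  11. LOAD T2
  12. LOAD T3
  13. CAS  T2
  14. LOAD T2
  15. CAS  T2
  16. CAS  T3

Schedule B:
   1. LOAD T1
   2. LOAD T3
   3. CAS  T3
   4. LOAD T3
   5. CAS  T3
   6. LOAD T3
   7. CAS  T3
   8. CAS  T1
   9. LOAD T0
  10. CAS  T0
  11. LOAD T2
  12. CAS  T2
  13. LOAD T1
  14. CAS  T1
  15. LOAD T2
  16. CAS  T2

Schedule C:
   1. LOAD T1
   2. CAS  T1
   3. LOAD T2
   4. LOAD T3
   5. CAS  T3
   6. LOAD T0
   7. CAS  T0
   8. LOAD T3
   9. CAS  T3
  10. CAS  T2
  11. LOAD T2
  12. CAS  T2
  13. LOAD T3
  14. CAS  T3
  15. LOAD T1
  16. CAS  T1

Run A:
step 1: T3 LOAD ⇒ load; ctr=0 reg=0
step 2: T3 CAS ⇒ ok; ctr=1 reg=0
step 3: T0 LOAD ⇒ load; ctr=1 reg=1
step 4: T0 CAS ⇒ ok; ctr=2 reg=1
step 5: T1 LOAD ⇒ load; ctr=2 reg=2
step 6: T1 CAS ⇒ ok; ctr=3 reg=2
step 7: T3 LOAD ⇒ load; ctr=3 reg=3
step 8: T3 CAS ⇒ ok; ctr=4 reg=3
step 9: T1 LOAD ⇒ load; ctr=4 reg=4
step 10: T1 CAS ⇒ ok; ctr=5 reg=4
step 11: T2 LOAD ⇒ load; ctr=5 reg=5
step 12: T3 LOAD ⇒ load; ctr=5 reg=5
step 13: T2 CAS ⇒ ok; ctr=6 reg=5
step 14: T2 LOAD ⇒ load; ctr=6 reg=6
step 15: T2 CAS ⇒ ok; ctr=7 reg=6
step 16: T3 CAS ⇒ retry; ctr=7 reg=5

A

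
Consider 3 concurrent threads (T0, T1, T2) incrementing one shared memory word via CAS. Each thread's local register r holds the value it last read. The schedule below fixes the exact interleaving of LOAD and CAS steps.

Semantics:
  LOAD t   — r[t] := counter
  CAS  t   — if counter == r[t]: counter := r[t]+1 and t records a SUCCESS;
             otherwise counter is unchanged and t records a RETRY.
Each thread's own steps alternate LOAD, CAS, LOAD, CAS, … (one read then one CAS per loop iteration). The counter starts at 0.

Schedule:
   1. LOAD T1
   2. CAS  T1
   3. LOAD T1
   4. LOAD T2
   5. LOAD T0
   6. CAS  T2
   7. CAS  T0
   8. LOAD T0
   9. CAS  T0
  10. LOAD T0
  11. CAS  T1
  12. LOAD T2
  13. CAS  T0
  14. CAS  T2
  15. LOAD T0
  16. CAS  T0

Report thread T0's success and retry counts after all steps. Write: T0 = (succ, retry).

T0 = (3, 1)

   1) LOAD T1:  M=0  r_T1=0
   2) CAS  T1:  M=1  r_T1=0 ✓
   3) LOAD T1:  M=1  r_T1=1
   4) LOAD T2:  M=1  r_T2=1
   5) LOAD T0:  M=1  r_T0=1
   6) CAS  T2:  M=2  r_T2=1 ✓
   7) CAS  T0:  M=2  r_T0=1 ✗
   8) LOAD T0:  M=2  r_T0=2
   9) CAS  T0:  M=3  r_T0=2 ✓
  10) LOAD T0:  M=3  r_T0=3
  11) CAS  T1:  M=3  r_T1=1 ✗
  12) LOAD T2:  M=3  r_T2=3
  13) CAS  T0:  M=4  r_T0=3 ✓
  14) CAS  T2:  M=4  r_T2=3 ✗
  15) LOAD T0:  M=4  r_T0=4
  16) CAS  T0:  M=5  r_T0=4 ✓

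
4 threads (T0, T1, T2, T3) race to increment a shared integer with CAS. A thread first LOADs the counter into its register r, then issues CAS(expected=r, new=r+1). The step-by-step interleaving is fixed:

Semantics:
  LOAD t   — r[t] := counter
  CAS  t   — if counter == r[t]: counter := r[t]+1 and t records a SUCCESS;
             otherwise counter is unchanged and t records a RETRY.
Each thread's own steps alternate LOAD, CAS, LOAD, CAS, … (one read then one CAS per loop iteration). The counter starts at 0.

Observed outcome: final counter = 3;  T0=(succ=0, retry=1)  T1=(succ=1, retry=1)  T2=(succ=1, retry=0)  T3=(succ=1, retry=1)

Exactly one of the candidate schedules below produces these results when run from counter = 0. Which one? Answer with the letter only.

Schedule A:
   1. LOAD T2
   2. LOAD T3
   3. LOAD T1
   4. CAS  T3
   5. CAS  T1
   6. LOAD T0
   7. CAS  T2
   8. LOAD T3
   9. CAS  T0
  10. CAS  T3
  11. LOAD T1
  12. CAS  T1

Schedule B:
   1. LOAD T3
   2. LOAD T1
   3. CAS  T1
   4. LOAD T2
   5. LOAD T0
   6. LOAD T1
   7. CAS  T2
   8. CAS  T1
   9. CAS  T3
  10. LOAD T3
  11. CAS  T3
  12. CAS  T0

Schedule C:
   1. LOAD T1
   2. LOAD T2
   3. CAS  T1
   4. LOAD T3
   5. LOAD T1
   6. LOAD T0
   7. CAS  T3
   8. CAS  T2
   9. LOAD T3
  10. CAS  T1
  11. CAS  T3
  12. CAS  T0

Run B:
step 1: T3 LOAD ⇒ load; ctr=0 reg=0
step 2: T1 LOAD ⇒ load; ctr=0 reg=0
step 3: T1 CAS ⇒ ok; ctr=1 reg=0
step 4: T2 LOAD ⇒ load; ctr=1 reg=1
step 5: T0 LOAD ⇒ load; ctr=1 reg=1
step 6: T1 LOAD ⇒ load; ctr=1 reg=1
step 7: T2 CAS ⇒ ok; ctr=2 reg=1
step 8: T1 CAS ⇒ retry; ctr=2 reg=1
step 9: T3 CAS ⇒ retry; ctr=2 reg=0
step 10: T3 LOAD ⇒ load; ctr=2 reg=2
step 11: T3 CAS ⇒ ok; ctr=3 reg=2
step 12: T0 CAS ⇒ retry; ctr=3 reg=1

B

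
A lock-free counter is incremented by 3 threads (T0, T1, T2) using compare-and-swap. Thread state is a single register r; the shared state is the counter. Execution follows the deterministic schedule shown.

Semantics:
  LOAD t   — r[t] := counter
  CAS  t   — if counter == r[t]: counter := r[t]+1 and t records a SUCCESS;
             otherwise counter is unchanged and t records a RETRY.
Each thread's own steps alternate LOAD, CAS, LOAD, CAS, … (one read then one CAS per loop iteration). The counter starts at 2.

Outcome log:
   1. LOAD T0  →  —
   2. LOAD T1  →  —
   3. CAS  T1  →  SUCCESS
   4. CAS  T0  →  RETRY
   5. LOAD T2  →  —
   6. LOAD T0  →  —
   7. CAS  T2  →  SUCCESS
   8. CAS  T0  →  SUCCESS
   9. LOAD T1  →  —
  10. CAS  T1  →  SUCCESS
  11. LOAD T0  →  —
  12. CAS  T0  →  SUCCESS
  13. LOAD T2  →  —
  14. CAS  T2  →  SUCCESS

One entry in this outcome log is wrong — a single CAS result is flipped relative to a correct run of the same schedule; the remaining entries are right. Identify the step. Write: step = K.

step = 8

Reference trace:
step 1: T0 LOAD ⇒ load; ctr=2 reg=2
step 2: T1 LOAD ⇒ load; ctr=2 reg=2
step 3: T1 CAS ⇒ ok; ctr=3 reg=2
step 4: T0 CAS ⇒ retry; ctr=3 reg=2
step 5: T2 LOAD ⇒ load; ctr=3 reg=3
step 6: T0 LOAD ⇒ load; ctr=3 reg=3
step 7: T2 CAS ⇒ ok; ctr=4 reg=3
step 8: T0 CAS ⇒ retry; ctr=4 reg=3
step 9: T1 LOAD ⇒ load; ctr=4 reg=4
step 10: T1 CAS ⇒ ok; ctr=5 reg=4
step 11: T0 LOAD ⇒ load; ctr=5 reg=5
step 12: T0 CAS ⇒ ok; ctr=6 reg=5
step 13: T2 LOAD ⇒ load; ctr=6 reg=6
step 14: T2 CAS ⇒ ok; ctr=7 reg=6
Mismatch at 8.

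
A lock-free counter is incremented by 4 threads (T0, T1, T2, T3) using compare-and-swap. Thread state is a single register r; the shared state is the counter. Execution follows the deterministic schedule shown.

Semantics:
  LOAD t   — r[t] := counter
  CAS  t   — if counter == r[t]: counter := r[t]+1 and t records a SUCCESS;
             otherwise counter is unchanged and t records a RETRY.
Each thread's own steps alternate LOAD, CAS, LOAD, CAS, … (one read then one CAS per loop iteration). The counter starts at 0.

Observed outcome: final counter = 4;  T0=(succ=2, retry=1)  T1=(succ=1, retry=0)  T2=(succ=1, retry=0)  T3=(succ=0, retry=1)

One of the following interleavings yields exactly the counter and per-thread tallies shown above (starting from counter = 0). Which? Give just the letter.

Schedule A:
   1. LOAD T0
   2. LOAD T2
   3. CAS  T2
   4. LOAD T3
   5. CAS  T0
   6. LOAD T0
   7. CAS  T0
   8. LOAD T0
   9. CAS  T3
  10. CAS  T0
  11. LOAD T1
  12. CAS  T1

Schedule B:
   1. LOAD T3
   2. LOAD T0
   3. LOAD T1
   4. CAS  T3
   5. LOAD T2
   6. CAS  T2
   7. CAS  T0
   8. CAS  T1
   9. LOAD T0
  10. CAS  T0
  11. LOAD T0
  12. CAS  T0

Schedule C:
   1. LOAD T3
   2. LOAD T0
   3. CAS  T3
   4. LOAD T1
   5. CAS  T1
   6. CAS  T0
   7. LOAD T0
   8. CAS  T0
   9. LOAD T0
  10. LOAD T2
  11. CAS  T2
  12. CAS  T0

Simulating candidate A:
   1) LOAD T0:  M=0  r_T0=0
   2) LOAD T2:  M=0  r_T2=0
   3) CAS  T2:  M=1  r_T2=0 ✓
   4) LOAD T3:  M=1  r_T3=1
   5) CAS  T0:  M=1  r_T0=0 ✗
   6) LOAD T0:  M=1  r_T0=1
   7) CAS  T0:  M=2  r_T0=1 ✓
   8) LOAD T0:  M=2  r_T0=2
   9) CAS  T3:  M=2  r_T3=1 ✗
  10) CAS  T0:  M=3  r_T0=2 ✓
  11) LOAD T1:  M=3  r_T1=3
  12) CAS  T1:  M=4  r_T1=3 ✓

A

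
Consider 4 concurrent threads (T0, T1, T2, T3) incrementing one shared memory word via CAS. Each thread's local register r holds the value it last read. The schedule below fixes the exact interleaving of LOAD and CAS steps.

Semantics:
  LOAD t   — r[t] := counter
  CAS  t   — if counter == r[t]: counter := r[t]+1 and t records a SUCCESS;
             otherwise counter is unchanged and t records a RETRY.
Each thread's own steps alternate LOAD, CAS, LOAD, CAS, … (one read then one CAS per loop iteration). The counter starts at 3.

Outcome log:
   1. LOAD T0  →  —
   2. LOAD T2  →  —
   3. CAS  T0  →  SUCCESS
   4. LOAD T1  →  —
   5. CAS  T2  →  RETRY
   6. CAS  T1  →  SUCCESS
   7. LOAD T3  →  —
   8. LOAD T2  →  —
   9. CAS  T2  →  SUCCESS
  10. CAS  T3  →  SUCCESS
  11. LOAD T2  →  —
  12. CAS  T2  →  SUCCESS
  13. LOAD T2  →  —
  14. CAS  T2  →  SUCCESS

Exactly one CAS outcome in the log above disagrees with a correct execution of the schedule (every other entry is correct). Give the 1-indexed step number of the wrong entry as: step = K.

step = 10

Correct run:
1. LOAD T0 → mem=3 r[T0]=3 [LOAD]
2. LOAD T2 → mem=3 r[T2]=3 [LOAD]
3. CAS T0 → mem=4 r[T0]=3 [OK]
4. LOAD T1 → mem=4 r[T1]=4 [LOAD]
5. CAS T2 → mem=4 r[T2]=3 [RETRY]
6. CAS T1 → mem=5 r[T1]=4 [OK]
7. LOAD T3 → mem=5 r[T3]=5 [LOAD]
8. LOAD T2 → mem=5 r[T2]=5 [LOAD]
9. CAS T2 → mem=6 r[T2]=5 [OK]
10. CAS T3 → mem=6 r[T3]=5 [RETRY]
11. LOAD T2 → mem=6 r[T2]=6 [LOAD]
12. CAS T2 → mem=7 r[T2]=6 [OK]
13. LOAD T2 → mem=7 r[T2]=7 [LOAD]
14. CAS T2 → mem=8 r[T2]=7 [OK]
Flip is step 10.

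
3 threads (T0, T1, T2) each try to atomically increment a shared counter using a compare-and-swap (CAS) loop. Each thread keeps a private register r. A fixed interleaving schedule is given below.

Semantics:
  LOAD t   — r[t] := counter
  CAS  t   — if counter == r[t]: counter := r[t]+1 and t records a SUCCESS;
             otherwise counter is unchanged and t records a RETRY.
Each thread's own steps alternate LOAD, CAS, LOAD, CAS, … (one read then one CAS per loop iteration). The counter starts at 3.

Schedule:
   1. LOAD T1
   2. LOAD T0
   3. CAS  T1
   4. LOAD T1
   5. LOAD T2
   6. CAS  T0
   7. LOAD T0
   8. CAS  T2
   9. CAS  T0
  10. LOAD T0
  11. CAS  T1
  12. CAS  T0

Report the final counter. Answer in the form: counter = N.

counter = 6

[1] T1.load  rd  (counter 3, T1.r 3)
[2] T0.load  rd  (counter 3, T0.r 3)
[3] T1.cas  hit  (counter 4, T1.r 3)
[4] T1.load  rd  (counter 4, T1.r 4)
[5] T2.load  rd  (counter 4, T2.r 4)
[6] T0.cas  miss  (counter 4, T0.r 3)
[7] T0.load  rd  (counter 4, T0.r 4)
[8] T2.cas  hit  (counter 5, T2.r 4)
[9] T0.cas  miss  (counter 5, T0.r 4)
[10] T0.load  rd  (counter 5, T0.r 5)
[11] T1.cas  miss  (counter 5, T1.r 4)
[12] T0.cas  hit  (counter 6, T0.r 5)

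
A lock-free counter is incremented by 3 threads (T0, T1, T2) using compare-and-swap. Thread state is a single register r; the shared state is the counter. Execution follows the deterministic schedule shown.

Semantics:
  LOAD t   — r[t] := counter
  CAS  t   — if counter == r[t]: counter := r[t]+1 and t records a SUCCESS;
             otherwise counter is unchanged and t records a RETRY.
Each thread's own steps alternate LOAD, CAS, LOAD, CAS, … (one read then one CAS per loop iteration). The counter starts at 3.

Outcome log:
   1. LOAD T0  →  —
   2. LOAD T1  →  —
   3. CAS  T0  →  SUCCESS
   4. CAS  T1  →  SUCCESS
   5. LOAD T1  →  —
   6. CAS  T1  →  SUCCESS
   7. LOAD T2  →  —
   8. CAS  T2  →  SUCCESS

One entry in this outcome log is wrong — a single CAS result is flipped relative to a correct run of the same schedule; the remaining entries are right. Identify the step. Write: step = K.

Re-executing:
1. LOAD T0 → mem=3 r[T0]=3 [LOAD]
2. LOAD T1 → mem=3 r[T1]=3 [LOAD]
3. CAS T0 → mem=4 r[T0]=3 [OK]
4. CAS T1 → mem=4 r[T1]=3 [RETRY]
5. LOAD T1 → mem=4 r[T1]=4 [LOAD]
6. CAS T1 → mem=5 r[T1]=4 [OK]
7. LOAD T2 → mem=5 r[T2]=5 [LOAD]
8. CAS T2 → mem=6 r[T2]=5 [OK]
Log disagrees first at step 4.

step = 4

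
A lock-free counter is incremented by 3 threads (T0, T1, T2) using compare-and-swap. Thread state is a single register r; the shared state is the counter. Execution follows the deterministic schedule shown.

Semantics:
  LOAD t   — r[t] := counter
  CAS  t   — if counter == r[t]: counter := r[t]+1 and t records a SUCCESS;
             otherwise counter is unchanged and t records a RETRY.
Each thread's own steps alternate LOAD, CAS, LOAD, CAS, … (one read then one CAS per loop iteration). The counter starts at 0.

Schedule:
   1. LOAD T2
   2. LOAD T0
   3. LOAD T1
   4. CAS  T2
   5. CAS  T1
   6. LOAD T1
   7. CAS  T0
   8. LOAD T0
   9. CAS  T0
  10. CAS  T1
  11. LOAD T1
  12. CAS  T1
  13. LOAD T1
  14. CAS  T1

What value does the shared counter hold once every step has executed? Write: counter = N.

T2 LOAD — after: cnt=0, r=0 — load
T0 LOAD — after: cnt=0, r=0 — load
T1 LOAD — after: cnt=0, r=0 — load
T2 CAS — after: cnt=1, r=0 — ok
T1 CAS — after: cnt=1, r=0 — retry
T1 LOAD — after: cnt=1, r=1 — load
T0 CAS — after: cnt=1, r=0 — retry
T0 LOAD — after: cnt=1, r=1 — load
T0 CAS — after: cnt=2, r=1 — ok
T1 CAS — after: cnt=2, r=1 — retry
T1 LOAD — after: cnt=2, r=2 — load
T1 CAS — after: cnt=3, r=2 — ok
T1 LOAD — after: cnt=3, r=3 — load
T1 CAS — after: cnt=4, r=3 — ok

counter = 4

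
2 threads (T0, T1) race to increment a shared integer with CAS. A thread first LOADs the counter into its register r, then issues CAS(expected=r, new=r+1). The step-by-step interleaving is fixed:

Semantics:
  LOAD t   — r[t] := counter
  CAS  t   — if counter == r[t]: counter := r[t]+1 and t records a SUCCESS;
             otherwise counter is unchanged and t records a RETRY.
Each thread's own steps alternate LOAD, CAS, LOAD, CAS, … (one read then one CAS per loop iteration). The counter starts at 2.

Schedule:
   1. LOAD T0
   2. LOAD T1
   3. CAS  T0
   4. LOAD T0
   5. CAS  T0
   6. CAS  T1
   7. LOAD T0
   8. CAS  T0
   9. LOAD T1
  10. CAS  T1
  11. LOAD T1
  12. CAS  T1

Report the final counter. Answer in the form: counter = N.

counter = 7

   1) LOAD T0:  M=2  r_T0=2
   2) LOAD T1:  M=2  r_T1=2
   3) CAS  T0:  M=3  r_T0=2 ✓
   4) LOAD T0:  M=3  r_T0=3
   5) CAS  T0:  M=4  r_T0=3 ✓
   6) CAS  T1:  M=4  r_T1=2 ✗
   7) LOAD T0:  M=4  r_T0=4
   8) CAS  T0:  M=5  r_T0=4 ✓
   9) LOAD T1:  M=5  r_T1=5
  10) CAS  T1:  M=6  r_T1=5 ✓
  11) LOAD T1:  M=6  r_T1=6
  12) CAS  T1:  M=7  r_T1=6 ✓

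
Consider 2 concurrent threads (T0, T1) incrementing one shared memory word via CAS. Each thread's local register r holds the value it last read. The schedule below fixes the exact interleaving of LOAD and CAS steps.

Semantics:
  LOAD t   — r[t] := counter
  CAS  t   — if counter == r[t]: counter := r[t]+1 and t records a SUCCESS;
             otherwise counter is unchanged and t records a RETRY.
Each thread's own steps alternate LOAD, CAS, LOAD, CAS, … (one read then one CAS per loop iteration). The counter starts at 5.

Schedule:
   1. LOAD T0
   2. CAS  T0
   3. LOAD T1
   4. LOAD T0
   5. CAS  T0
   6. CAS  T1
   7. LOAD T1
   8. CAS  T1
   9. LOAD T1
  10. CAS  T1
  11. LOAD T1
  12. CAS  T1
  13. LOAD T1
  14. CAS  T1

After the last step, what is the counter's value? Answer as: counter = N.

step 1: T0 LOAD ⇒ load; ctr=5 reg=5
step 2: T0 CAS ⇒ ok; ctr=6 reg=5
step 3: T1 LOAD ⇒ load; ctr=6 reg=6
step 4: T0 LOAD ⇒ load; ctr=6 reg=6
step 5: T0 CAS ⇒ ok; ctr=7 reg=6
step 6: T1 CAS ⇒ retry; ctr=7 reg=6
step 7: T1 LOAD ⇒ load; ctr=7 reg=7
step 8: T1 CAS ⇒ ok; ctr=8 reg=7
step 9: T1 LOAD ⇒ load; ctr=8 reg=8
step 10: T1 CAS ⇒ ok; ctr=9 reg=8
step 11: T1 LOAD ⇒ load; ctr=9 reg=9
step 12: T1 CAS ⇒ ok; ctr=10 reg=9
step 13: T1 LOAD ⇒ load; ctr=10 reg=10
step 14: T1 CAS ⇒ ok; ctr=11 reg=10

counter = 11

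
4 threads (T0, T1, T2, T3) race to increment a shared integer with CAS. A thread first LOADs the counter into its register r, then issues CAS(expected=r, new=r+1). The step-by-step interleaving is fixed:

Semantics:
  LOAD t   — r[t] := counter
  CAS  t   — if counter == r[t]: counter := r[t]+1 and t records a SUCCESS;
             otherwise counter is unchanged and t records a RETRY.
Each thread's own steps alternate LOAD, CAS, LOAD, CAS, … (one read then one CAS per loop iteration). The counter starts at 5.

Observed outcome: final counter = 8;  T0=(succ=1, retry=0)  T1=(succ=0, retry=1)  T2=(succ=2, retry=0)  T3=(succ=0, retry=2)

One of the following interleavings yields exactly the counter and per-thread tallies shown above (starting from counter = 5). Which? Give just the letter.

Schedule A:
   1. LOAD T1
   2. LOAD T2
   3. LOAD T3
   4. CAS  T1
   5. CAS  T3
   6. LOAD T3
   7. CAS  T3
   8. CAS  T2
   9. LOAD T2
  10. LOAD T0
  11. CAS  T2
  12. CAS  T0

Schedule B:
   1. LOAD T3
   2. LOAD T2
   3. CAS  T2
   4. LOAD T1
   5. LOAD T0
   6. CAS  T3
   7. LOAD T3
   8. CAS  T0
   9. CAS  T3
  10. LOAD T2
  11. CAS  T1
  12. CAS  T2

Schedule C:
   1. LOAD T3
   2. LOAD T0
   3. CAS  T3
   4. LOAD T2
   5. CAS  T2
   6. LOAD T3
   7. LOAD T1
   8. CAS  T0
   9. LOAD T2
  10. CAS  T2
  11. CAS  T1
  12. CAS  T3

B

Run B:
   1) LOAD T3:  M=5  r_T3=5
   2) LOAD T2:  M=5  r_T2=5
   3) CAS  T2:  M=6  r_T2=5 ✓
   4) LOAD T1:  M=6  r_T1=6
   5) LOAD T0:  M=6  r_T0=6
   6) CAS  T3:  M=6  r_T3=5 ✗
   7) LOAD T3:  M=6  r_T3=6
   8) CAS  T0:  M=7  r_T0=6 ✓
   9) CAS  T3:  M=7  r_T3=6 ✗
  10) LOAD T2:  M=7  r_T2=7
  11) CAS  T1:  M=7  r_T1=6 ✗
  12) CAS  T2:  M=8  r_T2=7 ✓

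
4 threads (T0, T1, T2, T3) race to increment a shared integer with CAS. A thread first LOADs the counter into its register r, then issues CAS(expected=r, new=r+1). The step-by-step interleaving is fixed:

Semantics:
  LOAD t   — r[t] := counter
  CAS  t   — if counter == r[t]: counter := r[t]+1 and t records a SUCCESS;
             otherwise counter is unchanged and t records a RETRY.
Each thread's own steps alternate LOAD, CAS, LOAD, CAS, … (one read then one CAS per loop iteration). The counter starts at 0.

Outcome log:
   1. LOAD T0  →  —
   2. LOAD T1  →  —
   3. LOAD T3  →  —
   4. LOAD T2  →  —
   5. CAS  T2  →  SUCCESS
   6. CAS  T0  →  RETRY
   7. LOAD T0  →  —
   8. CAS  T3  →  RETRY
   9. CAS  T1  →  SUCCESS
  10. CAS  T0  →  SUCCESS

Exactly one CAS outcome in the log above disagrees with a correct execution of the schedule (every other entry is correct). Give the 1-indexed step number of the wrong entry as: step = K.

Re-executing:
step 1: T0 LOAD ⇒ load; ctr=0 reg=0
step 2: T1 LOAD ⇒ load; ctr=0 reg=0
step 3: T3 LOAD ⇒ load; ctr=0 reg=0
step 4: T2 LOAD ⇒ load; ctr=0 reg=0
step 5: T2 CAS ⇒ ok; ctr=1 reg=0
step 6: T0 CAS ⇒ retry; ctr=1 reg=0
step 7: T0 LOAD ⇒ load; ctr=1 reg=1
step 8: T3 CAS ⇒ retry; ctr=1 reg=0
step 9: T1 CAS ⇒ retry; ctr=1 reg=0
step 10: T0 CAS ⇒ ok; ctr=2 reg=1
Mismatch at 9.

step = 9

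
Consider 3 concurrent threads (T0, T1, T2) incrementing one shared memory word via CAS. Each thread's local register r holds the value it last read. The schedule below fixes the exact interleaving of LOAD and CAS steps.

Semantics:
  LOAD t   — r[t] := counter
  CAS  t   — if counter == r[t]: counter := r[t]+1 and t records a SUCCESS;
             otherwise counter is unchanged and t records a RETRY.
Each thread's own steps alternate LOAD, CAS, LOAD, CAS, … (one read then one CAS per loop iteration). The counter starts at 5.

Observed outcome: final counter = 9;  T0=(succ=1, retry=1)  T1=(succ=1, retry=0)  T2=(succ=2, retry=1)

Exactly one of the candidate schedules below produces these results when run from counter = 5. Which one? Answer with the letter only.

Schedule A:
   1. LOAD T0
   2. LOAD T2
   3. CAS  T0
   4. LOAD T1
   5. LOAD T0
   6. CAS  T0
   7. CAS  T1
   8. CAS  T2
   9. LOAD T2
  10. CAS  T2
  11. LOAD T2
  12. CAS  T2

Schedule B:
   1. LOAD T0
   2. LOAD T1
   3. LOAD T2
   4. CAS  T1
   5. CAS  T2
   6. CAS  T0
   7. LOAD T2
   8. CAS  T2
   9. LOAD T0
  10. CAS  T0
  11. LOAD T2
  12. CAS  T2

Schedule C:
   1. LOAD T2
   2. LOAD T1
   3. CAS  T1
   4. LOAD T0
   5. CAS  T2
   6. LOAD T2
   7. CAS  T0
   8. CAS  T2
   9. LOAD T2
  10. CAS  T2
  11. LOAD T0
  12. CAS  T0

B

Tracing schedule B:
[1] T0.load  rd  (counter 5, T0.r 5)
[2] T1.load  rd  (counter 5, T1.r 5)
[3] T2.load  rd  (counter 5, T2.r 5)
[4] T1.cas  hit  (counter 6, T1.r 5)
[5] T2.cas  miss  (counter 6, T2.r 5)
[6] T0.cas  miss  (counter 6, T0.r 5)
[7] T2.load  rd  (counter 6, T2.r 6)
[8] T2.cas  hit  (counter 7, T2.r 6)
[9] T0.load  rd  (counter 7, T0.r 7)
[10] T0.cas  hit  (counter 8, T0.r 7)
[11] T2.load  rd  (counter 8, T2.r 8)
[12] T2.cas  hit  (counter 9, T2.r 8)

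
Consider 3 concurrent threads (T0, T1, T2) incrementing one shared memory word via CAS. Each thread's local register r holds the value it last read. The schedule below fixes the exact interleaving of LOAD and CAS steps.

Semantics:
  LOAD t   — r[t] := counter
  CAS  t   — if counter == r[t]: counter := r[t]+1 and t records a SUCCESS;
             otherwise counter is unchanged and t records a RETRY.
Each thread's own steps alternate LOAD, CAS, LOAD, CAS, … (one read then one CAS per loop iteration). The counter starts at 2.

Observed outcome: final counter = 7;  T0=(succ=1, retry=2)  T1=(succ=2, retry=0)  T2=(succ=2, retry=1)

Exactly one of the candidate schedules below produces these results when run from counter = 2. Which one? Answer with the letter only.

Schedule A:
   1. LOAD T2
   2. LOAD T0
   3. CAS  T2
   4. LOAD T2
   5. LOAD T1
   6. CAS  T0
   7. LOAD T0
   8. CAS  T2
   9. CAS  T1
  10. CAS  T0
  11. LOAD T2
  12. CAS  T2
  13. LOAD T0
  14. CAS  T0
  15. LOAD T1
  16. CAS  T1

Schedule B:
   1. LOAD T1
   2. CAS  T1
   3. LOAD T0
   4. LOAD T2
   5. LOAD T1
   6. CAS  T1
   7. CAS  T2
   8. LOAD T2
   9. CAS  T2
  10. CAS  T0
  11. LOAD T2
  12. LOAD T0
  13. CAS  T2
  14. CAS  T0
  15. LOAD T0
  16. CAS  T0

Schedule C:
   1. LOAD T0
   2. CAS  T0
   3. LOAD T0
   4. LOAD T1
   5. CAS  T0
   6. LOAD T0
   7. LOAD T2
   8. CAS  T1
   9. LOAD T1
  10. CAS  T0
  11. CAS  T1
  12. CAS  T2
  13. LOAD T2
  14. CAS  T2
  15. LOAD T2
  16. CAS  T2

B

Simulating candidate B:
1. LOAD T1 → mem=2 r[T1]=2 [LOAD]
2. CAS T1 → mem=3 r[T1]=2 [OK]
3. LOAD T0 → mem=3 r[T0]=3 [LOAD]
4. LOAD T2 → mem=3 r[T2]=3 [LOAD]
5. LOAD T1 → mem=3 r[T1]=3 [LOAD]
6. CAS T1 → mem=4 r[T1]=3 [OK]
7. CAS T2 → mem=4 r[T2]=3 [RETRY]
8. LOAD T2 → mem=4 r[T2]=4 [LOAD]
9. CAS T2 → mem=5 r[T2]=4 [OK]
10. CAS T0 → mem=5 r[T0]=3 [RETRY]
11. LOAD T2 → mem=5 r[T2]=5 [LOAD]
12. LOAD T0 → mem=5 r[T0]=5 [LOAD]
13. CAS T2 → mem=6 r[T2]=5 [OK]
14. CAS T0 → mem=6 r[T0]=5 [RETRY]
15. LOAD T0 → mem=6 r[T0]=6 [LOAD]
16. CAS T0 → mem=7 r[T0]=6 [OK]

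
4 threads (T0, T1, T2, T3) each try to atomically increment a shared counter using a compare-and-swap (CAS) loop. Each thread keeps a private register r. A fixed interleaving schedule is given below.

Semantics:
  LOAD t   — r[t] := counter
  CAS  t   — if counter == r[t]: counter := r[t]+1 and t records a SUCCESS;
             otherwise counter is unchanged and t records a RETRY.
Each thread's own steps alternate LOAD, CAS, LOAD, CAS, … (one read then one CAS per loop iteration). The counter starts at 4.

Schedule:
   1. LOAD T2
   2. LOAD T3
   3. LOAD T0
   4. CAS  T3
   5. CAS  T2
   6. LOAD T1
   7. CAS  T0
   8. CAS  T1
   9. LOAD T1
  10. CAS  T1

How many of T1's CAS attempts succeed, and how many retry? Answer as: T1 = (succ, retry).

T1 = (2, 0)

#1 T2 reads 4
#2 T3 reads 4
#3 T0 reads 4
#4 T3 CAS(4→5) writes; counter now 5
#5 T2 CAS(4→5) fails; counter now 5
#6 T1 reads 5
#7 T0 CAS(4→5) fails; counter now 5
#8 T1 CAS(5→6) writes; counter now 6
#9 T1 reads 6
#10 T1 CAS(6→7) writes; counter now 7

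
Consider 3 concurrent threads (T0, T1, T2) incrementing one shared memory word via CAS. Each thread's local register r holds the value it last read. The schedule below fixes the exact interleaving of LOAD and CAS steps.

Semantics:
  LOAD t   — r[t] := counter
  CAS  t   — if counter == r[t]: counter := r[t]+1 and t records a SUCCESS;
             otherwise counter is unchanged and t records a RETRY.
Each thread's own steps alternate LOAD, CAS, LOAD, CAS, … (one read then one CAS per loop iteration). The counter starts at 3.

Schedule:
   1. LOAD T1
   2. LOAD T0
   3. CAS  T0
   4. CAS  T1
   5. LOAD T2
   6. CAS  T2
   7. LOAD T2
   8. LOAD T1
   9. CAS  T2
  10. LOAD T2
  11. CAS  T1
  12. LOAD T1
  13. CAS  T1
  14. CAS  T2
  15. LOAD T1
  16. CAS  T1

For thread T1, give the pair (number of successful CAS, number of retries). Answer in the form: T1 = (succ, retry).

T1 LOAD — after: cnt=3, r=3 — load
T0 LOAD — after: cnt=3, r=3 — load
T0 CAS — after: cnt=4, r=3 — ok
T1 CAS — after: cnt=4, r=3 — retry
T2 LOAD — after: cnt=4, r=4 — load
T2 CAS — after: cnt=5, r=4 — ok
T2 LOAD — after: cnt=5, r=5 — load
T1 LOAD — after: cnt=5, r=5 — load
T2 CAS — after: cnt=6, r=5 — ok
T2 LOAD — after: cnt=6, r=6 — load
T1 CAS — after: cnt=6, r=5 — retry
T1 LOAD — after: cnt=6, r=6 — load
T1 CAS — after: cnt=7, r=6 — ok
T2 CAS — after: cnt=7, r=6 — retry
T1 LOAD — after: cnt=7, r=7 — load
T1 CAS — after: cnt=8, r=7 — ok

T1 = (2, 2)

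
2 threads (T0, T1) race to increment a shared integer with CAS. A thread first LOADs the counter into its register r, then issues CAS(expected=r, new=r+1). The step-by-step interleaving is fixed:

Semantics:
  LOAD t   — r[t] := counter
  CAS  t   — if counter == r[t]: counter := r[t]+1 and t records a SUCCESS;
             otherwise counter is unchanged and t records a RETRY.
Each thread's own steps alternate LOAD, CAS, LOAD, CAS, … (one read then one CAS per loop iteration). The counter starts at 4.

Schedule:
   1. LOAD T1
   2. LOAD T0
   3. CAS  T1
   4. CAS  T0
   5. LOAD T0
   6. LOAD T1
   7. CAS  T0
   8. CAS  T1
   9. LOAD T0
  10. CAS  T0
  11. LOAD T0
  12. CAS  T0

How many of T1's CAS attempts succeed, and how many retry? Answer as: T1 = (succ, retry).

T1 = (1, 1)

T1 LOAD — after: cnt=4, r=4 — load
T0 LOAD — after: cnt=4, r=4 — load
T1 CAS — after: cnt=5, r=4 — ok
T0 CAS — after: cnt=5, r=4 — retry
T0 LOAD — after: cnt=5, r=5 — load
T1 LOAD — after: cnt=5, r=5 — load
T0 CAS — after: cnt=6, r=5 — ok
T1 CAS — after: cnt=6, r=5 — retry
T0 LOAD — after: cnt=6, r=6 — load
T0 CAS — after: cnt=7, r=6 — ok
T0 LOAD — after: cnt=7, r=7 — load
T0 CAS — after: cnt=8, r=7 — ok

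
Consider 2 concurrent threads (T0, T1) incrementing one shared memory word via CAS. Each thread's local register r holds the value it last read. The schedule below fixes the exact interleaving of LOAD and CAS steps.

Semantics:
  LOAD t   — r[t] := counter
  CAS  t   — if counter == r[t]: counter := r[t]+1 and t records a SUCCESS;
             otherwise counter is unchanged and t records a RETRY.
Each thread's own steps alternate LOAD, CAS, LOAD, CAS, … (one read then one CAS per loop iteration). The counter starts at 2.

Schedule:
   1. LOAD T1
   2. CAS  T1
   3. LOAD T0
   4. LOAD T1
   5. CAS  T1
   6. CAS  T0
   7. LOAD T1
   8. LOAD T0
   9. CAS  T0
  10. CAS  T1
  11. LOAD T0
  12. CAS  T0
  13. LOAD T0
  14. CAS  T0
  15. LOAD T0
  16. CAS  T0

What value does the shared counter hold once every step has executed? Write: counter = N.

counter = 8

T1 LOAD — after: cnt=2, r=2 — load
T1 CAS — after: cnt=3, r=2 — ok
T0 LOAD — after: cnt=3, r=3 — load
T1 LOAD — after: cnt=3, r=3 — load
T1 CAS — after: cnt=4, r=3 — ok
T0 CAS — after: cnt=4, r=3 — retry
T1 LOAD — after: cnt=4, r=4 — load
T0 LOAD — after: cnt=4, r=4 — load
T0 CAS — after: cnt=5, r=4 — ok
T1 CAS — after: cnt=5, r=4 — retry
T0 LOAD — after: cnt=5, r=5 — load
T0 CAS — after: cnt=6, r=5 — ok
T0 LOAD — after: cnt=6, r=6 — load
T0 CAS — after: cnt=7, r=6 — ok
T0 LOAD — after: cnt=7, r=7 — load
T0 CAS — after: cnt=8, r=7 — ok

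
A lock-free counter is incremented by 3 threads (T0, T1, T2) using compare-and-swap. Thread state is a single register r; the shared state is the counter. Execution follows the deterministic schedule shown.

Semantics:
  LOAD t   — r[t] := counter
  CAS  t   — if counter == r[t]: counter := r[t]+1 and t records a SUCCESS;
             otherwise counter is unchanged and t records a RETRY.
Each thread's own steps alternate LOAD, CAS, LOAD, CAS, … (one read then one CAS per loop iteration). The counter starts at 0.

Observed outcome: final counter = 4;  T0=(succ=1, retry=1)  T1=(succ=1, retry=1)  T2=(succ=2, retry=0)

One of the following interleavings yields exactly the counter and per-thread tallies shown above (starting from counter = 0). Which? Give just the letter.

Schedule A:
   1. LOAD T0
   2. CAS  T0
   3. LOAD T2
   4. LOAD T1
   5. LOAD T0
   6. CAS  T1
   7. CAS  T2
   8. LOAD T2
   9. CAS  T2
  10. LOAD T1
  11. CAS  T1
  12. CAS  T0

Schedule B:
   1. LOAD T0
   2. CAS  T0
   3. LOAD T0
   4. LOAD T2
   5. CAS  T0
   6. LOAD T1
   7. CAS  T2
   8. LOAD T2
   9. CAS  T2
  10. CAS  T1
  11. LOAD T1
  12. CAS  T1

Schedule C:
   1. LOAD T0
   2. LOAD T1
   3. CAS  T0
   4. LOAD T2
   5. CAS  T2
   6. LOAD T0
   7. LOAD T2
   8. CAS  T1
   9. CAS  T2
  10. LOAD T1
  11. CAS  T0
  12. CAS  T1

C

Run C:
1. LOAD T0 → mem=0 r[T0]=0 [LOAD]
2. LOAD T1 → mem=0 r[T1]=0 [LOAD]
3. CAS T0 → mem=1 r[T0]=0 [OK]
4. LOAD T2 → mem=1 r[T2]=1 [LOAD]
5. CAS T2 → mem=2 r[T2]=1 [OK]
6. LOAD T0 → mem=2 r[T0]=2 [LOAD]
7. LOAD T2 → mem=2 r[T2]=2 [LOAD]
8. CAS T1 → mem=2 r[T1]=0 [RETRY]
9. CAS T2 → mem=3 r[T2]=2 [OK]
10. LOAD T1 → mem=3 r[T1]=3 [LOAD]
11. CAS T0 → mem=3 r[T0]=2 [RETRY]
12. CAS T1 → mem=4 r[T1]=3 [OK]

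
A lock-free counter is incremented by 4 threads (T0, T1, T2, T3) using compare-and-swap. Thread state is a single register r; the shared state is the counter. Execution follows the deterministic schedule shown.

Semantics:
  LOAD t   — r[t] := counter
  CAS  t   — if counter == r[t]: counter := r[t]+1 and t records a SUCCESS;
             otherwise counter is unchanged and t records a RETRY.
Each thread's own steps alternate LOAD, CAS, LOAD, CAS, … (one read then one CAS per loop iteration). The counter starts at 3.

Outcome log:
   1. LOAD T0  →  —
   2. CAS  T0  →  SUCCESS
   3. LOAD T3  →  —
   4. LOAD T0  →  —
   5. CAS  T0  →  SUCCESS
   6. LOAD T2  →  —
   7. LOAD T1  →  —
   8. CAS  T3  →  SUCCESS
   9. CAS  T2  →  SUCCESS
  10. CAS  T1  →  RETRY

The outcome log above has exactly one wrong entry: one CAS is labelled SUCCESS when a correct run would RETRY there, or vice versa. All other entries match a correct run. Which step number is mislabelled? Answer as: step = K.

Re-executing:
#1 T0 reads 3
#2 T0 CAS(3→4) writes; counter now 4
#3 T3 reads 4
#4 T0 reads 4
#5 T0 CAS(4→5) writes; counter now 5
#6 T2 reads 5
#7 T1 reads 5
#8 T3 CAS(4→5) fails; counter now 5
#9 T2 CAS(5→6) writes; counter now 6
#10 T1 CAS(5→6) fails; counter now 6
Flip is step 8.

step = 8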